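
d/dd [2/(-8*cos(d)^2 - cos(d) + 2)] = -2*(16*cos(d) + 1)*sin(d)/(8*cos(d)^2 + cos(d) - 2)^2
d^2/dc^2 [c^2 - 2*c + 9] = 2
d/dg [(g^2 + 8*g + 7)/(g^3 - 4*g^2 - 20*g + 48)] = (-g^4 - 16*g^3 - 9*g^2 + 152*g + 524)/(g^6 - 8*g^5 - 24*g^4 + 256*g^3 + 16*g^2 - 1920*g + 2304)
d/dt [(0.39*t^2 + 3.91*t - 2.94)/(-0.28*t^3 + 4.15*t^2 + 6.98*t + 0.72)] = (0.1092*t^4 + 2.1896*t^3 - 15.9739*t^2 + 24.9636*t + 23.3364)/(0.0784*t^6 - 2.324*t^5 + 13.3137*t^4 + 57.5308*t^3 + 54.6964*t^2 + 10.0512*t + 0.5184)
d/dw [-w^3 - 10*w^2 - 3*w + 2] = -3*w^2 - 20*w - 3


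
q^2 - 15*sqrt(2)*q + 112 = (q - 8*sqrt(2))*(q - 7*sqrt(2))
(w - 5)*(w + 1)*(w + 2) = w^3 - 2*w^2 - 13*w - 10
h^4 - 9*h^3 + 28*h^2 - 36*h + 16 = (h - 4)*(h - 2)^2*(h - 1)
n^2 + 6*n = n*(n + 6)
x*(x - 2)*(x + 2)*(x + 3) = x^4 + 3*x^3 - 4*x^2 - 12*x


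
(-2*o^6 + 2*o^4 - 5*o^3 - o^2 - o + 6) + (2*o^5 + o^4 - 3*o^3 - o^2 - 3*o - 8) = -2*o^6 + 2*o^5 + 3*o^4 - 8*o^3 - 2*o^2 - 4*o - 2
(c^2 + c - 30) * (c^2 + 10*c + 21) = c^4 + 11*c^3 + c^2 - 279*c - 630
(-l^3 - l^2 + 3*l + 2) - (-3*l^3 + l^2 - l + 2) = 2*l^3 - 2*l^2 + 4*l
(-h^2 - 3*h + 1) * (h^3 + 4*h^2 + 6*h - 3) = -h^5 - 7*h^4 - 17*h^3 - 11*h^2 + 15*h - 3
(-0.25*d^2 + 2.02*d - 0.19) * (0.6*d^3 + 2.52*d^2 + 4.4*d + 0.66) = -0.15*d^5 + 0.582*d^4 + 3.8764*d^3 + 8.2442*d^2 + 0.4972*d - 0.1254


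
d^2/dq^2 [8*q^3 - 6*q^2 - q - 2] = 48*q - 12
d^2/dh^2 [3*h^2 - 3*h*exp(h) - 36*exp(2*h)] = -3*h*exp(h) - 144*exp(2*h) - 6*exp(h) + 6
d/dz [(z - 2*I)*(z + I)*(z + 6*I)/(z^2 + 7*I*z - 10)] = (z^4 + 14*I*z^3 - 73*z^2 - 124*I*z + 4)/(z^4 + 14*I*z^3 - 69*z^2 - 140*I*z + 100)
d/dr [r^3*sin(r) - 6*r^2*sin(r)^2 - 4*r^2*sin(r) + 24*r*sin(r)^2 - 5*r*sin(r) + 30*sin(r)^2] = r^3*cos(r) + 3*r^2*sin(r) - 6*r^2*sin(2*r) - 4*r^2*cos(r) - 12*r*sin(r)^2 - 8*r*sin(r) + 24*r*sin(2*r) - 5*r*cos(r) + 24*sin(r)^2 - 5*sin(r) + 30*sin(2*r)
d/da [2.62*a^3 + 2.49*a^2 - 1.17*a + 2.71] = 7.86*a^2 + 4.98*a - 1.17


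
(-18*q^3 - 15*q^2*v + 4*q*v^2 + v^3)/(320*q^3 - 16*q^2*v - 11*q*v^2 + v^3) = (-18*q^3 - 15*q^2*v + 4*q*v^2 + v^3)/(320*q^3 - 16*q^2*v - 11*q*v^2 + v^3)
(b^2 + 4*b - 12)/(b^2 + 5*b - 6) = (b - 2)/(b - 1)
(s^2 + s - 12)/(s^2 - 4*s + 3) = (s + 4)/(s - 1)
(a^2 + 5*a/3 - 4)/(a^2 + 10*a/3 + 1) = (3*a - 4)/(3*a + 1)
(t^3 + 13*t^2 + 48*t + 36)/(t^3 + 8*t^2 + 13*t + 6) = (t + 6)/(t + 1)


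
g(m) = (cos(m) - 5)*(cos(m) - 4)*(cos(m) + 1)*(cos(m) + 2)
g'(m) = -(cos(m) - 5)*(cos(m) - 4)*(cos(m) + 1)*sin(m) - (cos(m) - 5)*(cos(m) - 4)*(cos(m) + 2)*sin(m) - (cos(m) - 5)*(cos(m) + 1)*(cos(m) + 2)*sin(m) - (cos(m) - 4)*(cos(m) + 1)*(cos(m) + 2)*sin(m) = 2*(-2*cos(m)^3 + 9*cos(m)^2 + 5*cos(m) - 21)*sin(m)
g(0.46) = 69.95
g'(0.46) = -9.53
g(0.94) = 61.92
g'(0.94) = -24.76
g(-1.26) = 52.21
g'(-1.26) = 35.58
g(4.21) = 19.34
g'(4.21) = 36.98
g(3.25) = 0.18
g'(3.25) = 3.27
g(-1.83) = 29.01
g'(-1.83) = 41.87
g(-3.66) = 4.25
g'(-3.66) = -17.09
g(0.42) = 70.31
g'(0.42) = -8.53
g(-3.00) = 0.30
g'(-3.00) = 4.29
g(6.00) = 71.26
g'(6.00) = 5.41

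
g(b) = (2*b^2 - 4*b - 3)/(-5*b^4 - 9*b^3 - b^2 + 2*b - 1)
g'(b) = (4*b - 4)/(-5*b^4 - 9*b^3 - b^2 + 2*b - 1) + (2*b^2 - 4*b - 3)*(20*b^3 + 27*b^2 + 2*b - 2)/(-5*b^4 - 9*b^3 - b^2 + 2*b - 1)^2 = (20*b^5 - 42*b^4 - 132*b^3 - 81*b^2 - 10*b + 10)/(25*b^8 + 90*b^7 + 91*b^6 - 2*b^5 - 25*b^4 + 14*b^3 + 6*b^2 - 4*b + 1)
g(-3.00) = -0.15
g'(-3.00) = -0.17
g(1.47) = 0.09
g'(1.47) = -0.24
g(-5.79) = -0.02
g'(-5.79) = -0.01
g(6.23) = -0.01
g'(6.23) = 0.00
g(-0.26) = 1.26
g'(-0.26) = 4.38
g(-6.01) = -0.02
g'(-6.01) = -0.01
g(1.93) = 0.02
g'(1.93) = -0.07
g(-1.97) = -0.83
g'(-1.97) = -2.14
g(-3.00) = -0.15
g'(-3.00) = -0.17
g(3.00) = 0.00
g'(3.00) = -0.00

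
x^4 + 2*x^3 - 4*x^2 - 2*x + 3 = (x - 1)^2*(x + 1)*(x + 3)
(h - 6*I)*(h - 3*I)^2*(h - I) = h^4 - 13*I*h^3 - 57*h^2 + 99*I*h + 54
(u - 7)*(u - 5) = u^2 - 12*u + 35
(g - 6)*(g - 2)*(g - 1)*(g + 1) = g^4 - 8*g^3 + 11*g^2 + 8*g - 12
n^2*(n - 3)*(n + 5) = n^4 + 2*n^3 - 15*n^2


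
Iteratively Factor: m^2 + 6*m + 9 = (m + 3)*(m + 3)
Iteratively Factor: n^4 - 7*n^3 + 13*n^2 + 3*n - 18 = (n - 3)*(n^3 - 4*n^2 + n + 6) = (n - 3)*(n - 2)*(n^2 - 2*n - 3) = (n - 3)^2*(n - 2)*(n + 1)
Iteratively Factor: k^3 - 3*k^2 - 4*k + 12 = (k - 2)*(k^2 - k - 6) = (k - 3)*(k - 2)*(k + 2)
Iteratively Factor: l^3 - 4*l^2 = (l - 4)*(l^2) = l*(l - 4)*(l)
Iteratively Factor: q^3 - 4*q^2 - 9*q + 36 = (q + 3)*(q^2 - 7*q + 12) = (q - 3)*(q + 3)*(q - 4)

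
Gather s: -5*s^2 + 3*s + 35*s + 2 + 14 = -5*s^2 + 38*s + 16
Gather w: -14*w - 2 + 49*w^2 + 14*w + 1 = 49*w^2 - 1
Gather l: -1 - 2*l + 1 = -2*l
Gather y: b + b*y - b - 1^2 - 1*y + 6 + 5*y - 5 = y*(b + 4)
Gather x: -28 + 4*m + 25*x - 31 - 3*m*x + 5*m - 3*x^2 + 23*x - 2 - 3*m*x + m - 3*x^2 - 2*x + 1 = 10*m - 6*x^2 + x*(46 - 6*m) - 60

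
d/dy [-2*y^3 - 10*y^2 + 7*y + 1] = -6*y^2 - 20*y + 7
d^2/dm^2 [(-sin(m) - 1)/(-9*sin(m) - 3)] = 2*(-3*sin(m)^2 + sin(m) + 6)/(3*(3*sin(m) + 1)^3)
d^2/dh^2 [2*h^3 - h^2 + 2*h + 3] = 12*h - 2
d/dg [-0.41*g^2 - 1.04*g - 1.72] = -0.82*g - 1.04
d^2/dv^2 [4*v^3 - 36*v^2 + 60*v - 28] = 24*v - 72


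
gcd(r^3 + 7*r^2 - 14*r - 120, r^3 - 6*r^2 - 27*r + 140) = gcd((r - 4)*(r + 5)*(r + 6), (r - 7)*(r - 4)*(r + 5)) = r^2 + r - 20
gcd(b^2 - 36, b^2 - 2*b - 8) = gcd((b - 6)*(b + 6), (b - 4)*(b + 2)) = 1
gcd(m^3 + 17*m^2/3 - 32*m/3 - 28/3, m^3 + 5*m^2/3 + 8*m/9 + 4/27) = m + 2/3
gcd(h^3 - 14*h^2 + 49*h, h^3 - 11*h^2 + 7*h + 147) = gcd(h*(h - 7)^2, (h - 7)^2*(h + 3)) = h^2 - 14*h + 49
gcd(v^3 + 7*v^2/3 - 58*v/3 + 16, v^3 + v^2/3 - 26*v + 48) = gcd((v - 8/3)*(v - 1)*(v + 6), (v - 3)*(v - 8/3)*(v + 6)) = v^2 + 10*v/3 - 16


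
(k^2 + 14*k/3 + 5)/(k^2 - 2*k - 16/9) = 3*(3*k^2 + 14*k + 15)/(9*k^2 - 18*k - 16)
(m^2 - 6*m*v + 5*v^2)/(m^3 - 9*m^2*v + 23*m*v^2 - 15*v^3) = 1/(m - 3*v)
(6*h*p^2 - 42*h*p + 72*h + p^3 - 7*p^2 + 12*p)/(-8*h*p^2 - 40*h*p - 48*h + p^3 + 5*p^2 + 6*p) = (-6*h*p^2 + 42*h*p - 72*h - p^3 + 7*p^2 - 12*p)/(8*h*p^2 + 40*h*p + 48*h - p^3 - 5*p^2 - 6*p)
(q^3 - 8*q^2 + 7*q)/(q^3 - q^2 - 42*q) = (q - 1)/(q + 6)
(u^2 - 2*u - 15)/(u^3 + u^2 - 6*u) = (u - 5)/(u*(u - 2))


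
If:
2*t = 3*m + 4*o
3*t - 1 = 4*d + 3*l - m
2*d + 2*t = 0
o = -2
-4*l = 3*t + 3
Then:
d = 47/119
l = -54/119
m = 286/119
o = -2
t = -47/119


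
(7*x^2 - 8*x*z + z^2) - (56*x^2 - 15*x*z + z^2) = -49*x^2 + 7*x*z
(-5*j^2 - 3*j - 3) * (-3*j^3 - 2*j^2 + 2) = 15*j^5 + 19*j^4 + 15*j^3 - 4*j^2 - 6*j - 6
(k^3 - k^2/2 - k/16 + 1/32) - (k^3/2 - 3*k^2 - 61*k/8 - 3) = k^3/2 + 5*k^2/2 + 121*k/16 + 97/32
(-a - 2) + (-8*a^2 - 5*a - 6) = -8*a^2 - 6*a - 8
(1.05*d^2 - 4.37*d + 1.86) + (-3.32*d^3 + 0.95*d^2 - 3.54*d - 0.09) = -3.32*d^3 + 2.0*d^2 - 7.91*d + 1.77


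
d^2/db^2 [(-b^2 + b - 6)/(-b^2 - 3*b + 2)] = 8*(-b^3 + 6*b^2 + 12*b + 16)/(b^6 + 9*b^5 + 21*b^4 - 9*b^3 - 42*b^2 + 36*b - 8)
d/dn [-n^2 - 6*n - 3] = -2*n - 6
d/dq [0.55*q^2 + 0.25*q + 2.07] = 1.1*q + 0.25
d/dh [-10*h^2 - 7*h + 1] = -20*h - 7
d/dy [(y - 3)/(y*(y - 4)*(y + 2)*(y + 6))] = (-3*y^4 + 4*y^3 + 56*y^2 - 120*y - 144)/(y^2*(y^6 + 8*y^5 - 24*y^4 - 256*y^3 + 16*y^2 + 1920*y + 2304))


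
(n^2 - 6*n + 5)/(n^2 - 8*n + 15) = (n - 1)/(n - 3)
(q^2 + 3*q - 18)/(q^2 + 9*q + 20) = (q^2 + 3*q - 18)/(q^2 + 9*q + 20)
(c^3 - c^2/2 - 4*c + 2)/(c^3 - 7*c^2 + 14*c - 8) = (c^2 + 3*c/2 - 1)/(c^2 - 5*c + 4)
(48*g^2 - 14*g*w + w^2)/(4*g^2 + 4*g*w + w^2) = (48*g^2 - 14*g*w + w^2)/(4*g^2 + 4*g*w + w^2)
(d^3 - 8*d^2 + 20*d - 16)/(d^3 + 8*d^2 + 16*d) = (d^3 - 8*d^2 + 20*d - 16)/(d*(d^2 + 8*d + 16))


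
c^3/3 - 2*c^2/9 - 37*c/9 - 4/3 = (c/3 + 1)*(c - 4)*(c + 1/3)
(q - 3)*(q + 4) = q^2 + q - 12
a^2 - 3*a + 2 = (a - 2)*(a - 1)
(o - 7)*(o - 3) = o^2 - 10*o + 21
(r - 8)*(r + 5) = r^2 - 3*r - 40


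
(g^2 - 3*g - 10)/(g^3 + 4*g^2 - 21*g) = (g^2 - 3*g - 10)/(g*(g^2 + 4*g - 21))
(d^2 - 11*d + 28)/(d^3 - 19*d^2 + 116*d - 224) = 1/(d - 8)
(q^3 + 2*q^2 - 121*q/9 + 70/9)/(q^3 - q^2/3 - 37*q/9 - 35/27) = 3*(3*q^2 + 13*q - 10)/(9*q^2 + 18*q + 5)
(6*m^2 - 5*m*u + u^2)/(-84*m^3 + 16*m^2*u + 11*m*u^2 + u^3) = (-3*m + u)/(42*m^2 + 13*m*u + u^2)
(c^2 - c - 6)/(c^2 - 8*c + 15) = (c + 2)/(c - 5)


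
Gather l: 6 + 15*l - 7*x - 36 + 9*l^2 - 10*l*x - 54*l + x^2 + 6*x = 9*l^2 + l*(-10*x - 39) + x^2 - x - 30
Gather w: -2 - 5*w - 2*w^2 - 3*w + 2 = -2*w^2 - 8*w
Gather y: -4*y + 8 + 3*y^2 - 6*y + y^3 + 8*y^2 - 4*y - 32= y^3 + 11*y^2 - 14*y - 24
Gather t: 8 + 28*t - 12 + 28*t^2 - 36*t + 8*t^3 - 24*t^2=8*t^3 + 4*t^2 - 8*t - 4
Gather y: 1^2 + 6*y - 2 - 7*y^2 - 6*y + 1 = -7*y^2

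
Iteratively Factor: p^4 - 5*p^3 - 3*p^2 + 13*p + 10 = (p - 5)*(p^3 - 3*p - 2) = (p - 5)*(p + 1)*(p^2 - p - 2) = (p - 5)*(p + 1)^2*(p - 2)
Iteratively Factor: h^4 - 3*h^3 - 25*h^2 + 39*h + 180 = (h + 3)*(h^3 - 6*h^2 - 7*h + 60) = (h - 4)*(h + 3)*(h^2 - 2*h - 15) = (h - 4)*(h + 3)^2*(h - 5)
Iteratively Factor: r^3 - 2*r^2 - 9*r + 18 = (r - 3)*(r^2 + r - 6) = (r - 3)*(r - 2)*(r + 3)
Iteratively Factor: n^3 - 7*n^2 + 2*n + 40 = (n + 2)*(n^2 - 9*n + 20) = (n - 4)*(n + 2)*(n - 5)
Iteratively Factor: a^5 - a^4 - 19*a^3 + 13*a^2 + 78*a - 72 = (a + 3)*(a^4 - 4*a^3 - 7*a^2 + 34*a - 24) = (a + 3)^2*(a^3 - 7*a^2 + 14*a - 8) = (a - 2)*(a + 3)^2*(a^2 - 5*a + 4) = (a - 2)*(a - 1)*(a + 3)^2*(a - 4)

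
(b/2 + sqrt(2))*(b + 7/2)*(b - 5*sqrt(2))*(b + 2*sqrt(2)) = b^4/2 - sqrt(2)*b^3/2 + 7*b^3/4 - 16*b^2 - 7*sqrt(2)*b^2/4 - 56*b - 20*sqrt(2)*b - 70*sqrt(2)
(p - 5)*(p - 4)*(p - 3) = p^3 - 12*p^2 + 47*p - 60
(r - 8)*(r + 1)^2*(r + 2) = r^4 - 4*r^3 - 27*r^2 - 38*r - 16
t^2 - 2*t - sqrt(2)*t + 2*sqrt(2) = (t - 2)*(t - sqrt(2))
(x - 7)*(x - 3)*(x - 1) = x^3 - 11*x^2 + 31*x - 21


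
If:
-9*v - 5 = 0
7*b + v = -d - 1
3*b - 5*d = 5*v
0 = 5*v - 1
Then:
No Solution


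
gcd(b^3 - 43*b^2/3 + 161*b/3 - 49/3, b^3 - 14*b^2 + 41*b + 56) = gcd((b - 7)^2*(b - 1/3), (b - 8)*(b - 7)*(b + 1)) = b - 7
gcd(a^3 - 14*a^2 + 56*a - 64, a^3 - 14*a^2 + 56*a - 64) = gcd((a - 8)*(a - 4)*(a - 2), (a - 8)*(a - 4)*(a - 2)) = a^3 - 14*a^2 + 56*a - 64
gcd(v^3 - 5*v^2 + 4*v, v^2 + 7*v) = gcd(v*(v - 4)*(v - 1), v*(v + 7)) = v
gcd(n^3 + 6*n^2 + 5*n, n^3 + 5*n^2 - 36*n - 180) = n + 5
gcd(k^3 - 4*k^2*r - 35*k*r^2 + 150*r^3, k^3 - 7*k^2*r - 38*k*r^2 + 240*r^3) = -k^2 - k*r + 30*r^2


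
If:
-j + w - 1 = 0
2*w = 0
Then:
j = -1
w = 0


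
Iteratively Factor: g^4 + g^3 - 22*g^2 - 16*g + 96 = (g + 3)*(g^3 - 2*g^2 - 16*g + 32) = (g - 4)*(g + 3)*(g^2 + 2*g - 8) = (g - 4)*(g - 2)*(g + 3)*(g + 4)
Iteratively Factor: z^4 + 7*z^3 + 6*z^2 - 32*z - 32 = (z + 1)*(z^3 + 6*z^2 - 32) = (z + 1)*(z + 4)*(z^2 + 2*z - 8) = (z + 1)*(z + 4)^2*(z - 2)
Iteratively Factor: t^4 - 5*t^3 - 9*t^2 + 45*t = (t + 3)*(t^3 - 8*t^2 + 15*t) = (t - 5)*(t + 3)*(t^2 - 3*t) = (t - 5)*(t - 3)*(t + 3)*(t)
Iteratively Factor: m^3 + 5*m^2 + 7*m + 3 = (m + 1)*(m^2 + 4*m + 3) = (m + 1)^2*(m + 3)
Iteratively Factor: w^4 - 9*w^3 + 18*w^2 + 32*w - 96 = (w - 3)*(w^3 - 6*w^2 + 32) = (w - 4)*(w - 3)*(w^2 - 2*w - 8) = (w - 4)*(w - 3)*(w + 2)*(w - 4)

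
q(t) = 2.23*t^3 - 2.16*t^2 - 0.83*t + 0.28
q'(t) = 6.69*t^2 - 4.32*t - 0.83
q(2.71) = 26.55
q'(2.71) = 36.59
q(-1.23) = -6.12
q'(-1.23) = 14.60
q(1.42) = 1.13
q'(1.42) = 6.53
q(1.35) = 0.71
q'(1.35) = 5.53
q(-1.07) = -4.04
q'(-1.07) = 11.45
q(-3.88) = -159.27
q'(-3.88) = 116.65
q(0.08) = 0.20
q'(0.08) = -1.13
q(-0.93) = -2.61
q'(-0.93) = 8.97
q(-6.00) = -554.18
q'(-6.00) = 265.93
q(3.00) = 38.56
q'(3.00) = 46.42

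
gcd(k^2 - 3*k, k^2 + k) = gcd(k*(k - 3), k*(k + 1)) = k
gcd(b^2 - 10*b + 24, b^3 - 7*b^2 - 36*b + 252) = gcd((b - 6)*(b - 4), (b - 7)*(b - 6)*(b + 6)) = b - 6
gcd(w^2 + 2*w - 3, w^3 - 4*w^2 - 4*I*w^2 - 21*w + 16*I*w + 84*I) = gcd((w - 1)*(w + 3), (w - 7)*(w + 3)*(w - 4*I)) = w + 3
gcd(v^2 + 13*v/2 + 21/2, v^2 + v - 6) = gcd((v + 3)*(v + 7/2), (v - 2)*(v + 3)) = v + 3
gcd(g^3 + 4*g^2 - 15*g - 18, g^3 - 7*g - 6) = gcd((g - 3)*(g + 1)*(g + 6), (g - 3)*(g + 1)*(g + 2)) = g^2 - 2*g - 3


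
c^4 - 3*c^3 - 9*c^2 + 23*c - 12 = (c - 4)*(c - 1)^2*(c + 3)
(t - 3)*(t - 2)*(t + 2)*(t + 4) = t^4 + t^3 - 16*t^2 - 4*t + 48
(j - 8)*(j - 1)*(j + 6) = j^3 - 3*j^2 - 46*j + 48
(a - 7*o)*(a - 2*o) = a^2 - 9*a*o + 14*o^2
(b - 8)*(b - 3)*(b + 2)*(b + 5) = b^4 - 4*b^3 - 43*b^2 + 58*b + 240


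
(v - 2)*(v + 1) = v^2 - v - 2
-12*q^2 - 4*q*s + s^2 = (-6*q + s)*(2*q + s)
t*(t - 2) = t^2 - 2*t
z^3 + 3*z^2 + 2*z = z*(z + 1)*(z + 2)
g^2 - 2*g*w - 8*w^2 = (g - 4*w)*(g + 2*w)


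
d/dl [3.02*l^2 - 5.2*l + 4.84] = 6.04*l - 5.2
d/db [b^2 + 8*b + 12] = 2*b + 8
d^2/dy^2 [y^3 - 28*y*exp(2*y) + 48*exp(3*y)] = -112*y*exp(2*y) + 6*y + 432*exp(3*y) - 112*exp(2*y)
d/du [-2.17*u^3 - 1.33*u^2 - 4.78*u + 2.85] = -6.51*u^2 - 2.66*u - 4.78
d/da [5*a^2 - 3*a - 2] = 10*a - 3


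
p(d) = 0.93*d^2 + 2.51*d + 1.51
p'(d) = 1.86*d + 2.51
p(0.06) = 1.66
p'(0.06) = 2.62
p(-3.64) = 4.70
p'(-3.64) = -4.26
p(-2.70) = 1.51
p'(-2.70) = -2.51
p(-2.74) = 1.61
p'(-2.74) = -2.59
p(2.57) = 14.10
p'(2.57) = 7.29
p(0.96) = 4.78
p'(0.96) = 4.30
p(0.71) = 3.76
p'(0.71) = 3.83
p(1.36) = 6.64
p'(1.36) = 5.04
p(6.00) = 50.05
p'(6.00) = 13.67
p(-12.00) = 105.31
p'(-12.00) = -19.81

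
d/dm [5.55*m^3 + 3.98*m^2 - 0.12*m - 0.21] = 16.65*m^2 + 7.96*m - 0.12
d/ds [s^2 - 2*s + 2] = 2*s - 2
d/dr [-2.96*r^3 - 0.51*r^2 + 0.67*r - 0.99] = -8.88*r^2 - 1.02*r + 0.67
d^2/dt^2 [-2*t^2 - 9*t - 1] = -4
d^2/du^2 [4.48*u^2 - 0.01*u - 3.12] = 8.96000000000000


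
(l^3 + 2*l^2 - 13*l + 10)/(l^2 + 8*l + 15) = (l^2 - 3*l + 2)/(l + 3)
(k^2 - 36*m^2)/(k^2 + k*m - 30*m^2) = (k - 6*m)/(k - 5*m)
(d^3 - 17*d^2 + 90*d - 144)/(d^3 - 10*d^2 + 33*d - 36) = (d^2 - 14*d + 48)/(d^2 - 7*d + 12)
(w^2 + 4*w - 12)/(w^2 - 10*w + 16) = (w + 6)/(w - 8)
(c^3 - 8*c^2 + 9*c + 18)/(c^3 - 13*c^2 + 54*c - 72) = (c + 1)/(c - 4)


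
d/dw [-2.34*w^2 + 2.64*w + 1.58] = 2.64 - 4.68*w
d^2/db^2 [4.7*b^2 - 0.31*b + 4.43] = 9.40000000000000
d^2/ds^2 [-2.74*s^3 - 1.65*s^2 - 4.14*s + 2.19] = -16.44*s - 3.3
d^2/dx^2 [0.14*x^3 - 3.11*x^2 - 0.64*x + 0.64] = 0.84*x - 6.22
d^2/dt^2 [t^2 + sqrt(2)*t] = 2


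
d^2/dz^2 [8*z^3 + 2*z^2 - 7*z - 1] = 48*z + 4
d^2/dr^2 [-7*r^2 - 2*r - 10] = -14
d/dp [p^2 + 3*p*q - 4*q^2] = 2*p + 3*q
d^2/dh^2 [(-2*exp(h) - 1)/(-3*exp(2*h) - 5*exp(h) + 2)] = (18*exp(4*h) + 6*exp(3*h) + 117*exp(2*h) + 69*exp(h) + 18)*exp(h)/(27*exp(6*h) + 135*exp(5*h) + 171*exp(4*h) - 55*exp(3*h) - 114*exp(2*h) + 60*exp(h) - 8)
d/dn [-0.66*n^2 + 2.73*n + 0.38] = 2.73 - 1.32*n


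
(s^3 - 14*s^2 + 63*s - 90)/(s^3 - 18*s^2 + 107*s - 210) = (s - 3)/(s - 7)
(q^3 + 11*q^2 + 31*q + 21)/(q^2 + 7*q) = q + 4 + 3/q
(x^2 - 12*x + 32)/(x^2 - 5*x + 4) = (x - 8)/(x - 1)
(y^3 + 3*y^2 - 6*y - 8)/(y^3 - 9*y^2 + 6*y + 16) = (y + 4)/(y - 8)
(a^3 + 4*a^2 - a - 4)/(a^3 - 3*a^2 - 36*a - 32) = (a - 1)/(a - 8)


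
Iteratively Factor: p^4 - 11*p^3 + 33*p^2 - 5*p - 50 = (p + 1)*(p^3 - 12*p^2 + 45*p - 50) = (p - 5)*(p + 1)*(p^2 - 7*p + 10) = (p - 5)^2*(p + 1)*(p - 2)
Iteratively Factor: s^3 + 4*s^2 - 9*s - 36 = (s + 3)*(s^2 + s - 12) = (s + 3)*(s + 4)*(s - 3)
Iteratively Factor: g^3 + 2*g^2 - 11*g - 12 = (g + 1)*(g^2 + g - 12) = (g - 3)*(g + 1)*(g + 4)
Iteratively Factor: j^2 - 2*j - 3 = (j + 1)*(j - 3)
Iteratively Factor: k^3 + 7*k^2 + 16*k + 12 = (k + 2)*(k^2 + 5*k + 6) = (k + 2)*(k + 3)*(k + 2)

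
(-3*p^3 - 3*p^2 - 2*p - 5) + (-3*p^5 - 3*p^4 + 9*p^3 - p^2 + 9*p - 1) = -3*p^5 - 3*p^4 + 6*p^3 - 4*p^2 + 7*p - 6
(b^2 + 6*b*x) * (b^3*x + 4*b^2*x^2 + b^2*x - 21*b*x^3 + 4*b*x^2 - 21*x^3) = b^5*x + 10*b^4*x^2 + b^4*x + 3*b^3*x^3 + 10*b^3*x^2 - 126*b^2*x^4 + 3*b^2*x^3 - 126*b*x^4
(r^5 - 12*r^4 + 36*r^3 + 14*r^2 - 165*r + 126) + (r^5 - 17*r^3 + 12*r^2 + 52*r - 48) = 2*r^5 - 12*r^4 + 19*r^3 + 26*r^2 - 113*r + 78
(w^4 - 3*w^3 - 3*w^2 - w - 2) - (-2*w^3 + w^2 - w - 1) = w^4 - w^3 - 4*w^2 - 1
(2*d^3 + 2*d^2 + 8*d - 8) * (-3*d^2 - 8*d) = -6*d^5 - 22*d^4 - 40*d^3 - 40*d^2 + 64*d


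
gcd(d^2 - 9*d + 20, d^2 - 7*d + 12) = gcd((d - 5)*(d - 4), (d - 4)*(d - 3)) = d - 4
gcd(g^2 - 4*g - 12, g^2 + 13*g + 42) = 1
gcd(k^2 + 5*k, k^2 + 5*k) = k^2 + 5*k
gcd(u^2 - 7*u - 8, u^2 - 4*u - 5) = u + 1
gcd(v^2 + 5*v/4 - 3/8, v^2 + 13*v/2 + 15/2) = v + 3/2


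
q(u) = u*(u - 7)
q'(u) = 2*u - 7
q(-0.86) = 6.76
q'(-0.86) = -8.72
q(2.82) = -11.79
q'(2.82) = -1.36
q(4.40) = -11.44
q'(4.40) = 1.80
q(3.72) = -12.20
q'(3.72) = 0.44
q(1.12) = -6.59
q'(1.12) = -4.76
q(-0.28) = 2.04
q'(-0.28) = -7.56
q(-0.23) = 1.66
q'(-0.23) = -7.46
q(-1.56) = 13.35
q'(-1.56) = -10.12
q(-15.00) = 330.00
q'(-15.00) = -37.00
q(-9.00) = 144.00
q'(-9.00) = -25.00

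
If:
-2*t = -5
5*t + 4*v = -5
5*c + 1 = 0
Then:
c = -1/5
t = 5/2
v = -35/8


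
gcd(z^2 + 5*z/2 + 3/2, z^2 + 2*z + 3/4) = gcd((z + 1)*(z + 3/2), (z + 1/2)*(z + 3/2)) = z + 3/2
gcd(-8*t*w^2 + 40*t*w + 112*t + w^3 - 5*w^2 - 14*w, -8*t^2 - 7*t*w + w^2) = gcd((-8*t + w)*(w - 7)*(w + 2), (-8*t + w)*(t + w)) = 8*t - w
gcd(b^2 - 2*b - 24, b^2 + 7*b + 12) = b + 4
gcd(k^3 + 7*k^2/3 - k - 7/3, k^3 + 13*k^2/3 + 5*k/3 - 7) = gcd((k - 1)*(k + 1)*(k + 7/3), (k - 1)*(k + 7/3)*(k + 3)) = k^2 + 4*k/3 - 7/3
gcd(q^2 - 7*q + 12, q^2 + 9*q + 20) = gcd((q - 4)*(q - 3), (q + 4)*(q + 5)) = 1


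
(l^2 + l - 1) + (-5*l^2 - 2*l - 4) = -4*l^2 - l - 5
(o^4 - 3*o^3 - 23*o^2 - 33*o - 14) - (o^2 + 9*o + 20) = o^4 - 3*o^3 - 24*o^2 - 42*o - 34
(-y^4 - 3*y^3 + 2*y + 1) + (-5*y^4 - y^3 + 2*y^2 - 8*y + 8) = -6*y^4 - 4*y^3 + 2*y^2 - 6*y + 9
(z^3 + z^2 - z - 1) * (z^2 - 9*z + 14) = z^5 - 8*z^4 + 4*z^3 + 22*z^2 - 5*z - 14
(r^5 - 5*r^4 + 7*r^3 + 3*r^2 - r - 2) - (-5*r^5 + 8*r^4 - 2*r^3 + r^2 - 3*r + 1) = 6*r^5 - 13*r^4 + 9*r^3 + 2*r^2 + 2*r - 3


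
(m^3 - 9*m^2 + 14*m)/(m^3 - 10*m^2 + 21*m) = (m - 2)/(m - 3)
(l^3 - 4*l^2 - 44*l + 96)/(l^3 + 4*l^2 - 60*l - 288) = (l - 2)/(l + 6)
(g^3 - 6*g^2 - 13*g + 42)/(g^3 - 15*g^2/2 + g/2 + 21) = 2*(g + 3)/(2*g + 3)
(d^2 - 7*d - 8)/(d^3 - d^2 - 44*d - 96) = (d + 1)/(d^2 + 7*d + 12)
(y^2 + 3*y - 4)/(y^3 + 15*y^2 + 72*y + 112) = (y - 1)/(y^2 + 11*y + 28)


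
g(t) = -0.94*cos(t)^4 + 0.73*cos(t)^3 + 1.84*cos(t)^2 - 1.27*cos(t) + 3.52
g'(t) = 3.76*sin(t)*cos(t)^3 - 2.19*sin(t)*cos(t)^2 - 3.68*sin(t)*cos(t) + 1.27*sin(t)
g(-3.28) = 4.97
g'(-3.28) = -0.12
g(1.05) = 3.38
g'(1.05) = -0.56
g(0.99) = 3.41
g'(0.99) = -0.66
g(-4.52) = 3.82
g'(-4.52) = 1.83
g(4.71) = 3.52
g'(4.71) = -1.28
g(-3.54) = 5.00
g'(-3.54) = -0.06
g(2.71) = 5.00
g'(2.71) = -0.00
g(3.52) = 5.00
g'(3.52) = 0.08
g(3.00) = 4.97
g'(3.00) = -0.12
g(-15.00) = 4.91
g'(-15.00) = -0.75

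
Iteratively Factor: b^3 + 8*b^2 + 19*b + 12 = (b + 3)*(b^2 + 5*b + 4) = (b + 1)*(b + 3)*(b + 4)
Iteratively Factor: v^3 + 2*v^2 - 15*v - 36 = (v - 4)*(v^2 + 6*v + 9) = (v - 4)*(v + 3)*(v + 3)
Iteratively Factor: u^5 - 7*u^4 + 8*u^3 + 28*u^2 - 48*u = (u)*(u^4 - 7*u^3 + 8*u^2 + 28*u - 48) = u*(u + 2)*(u^3 - 9*u^2 + 26*u - 24) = u*(u - 4)*(u + 2)*(u^2 - 5*u + 6) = u*(u - 4)*(u - 3)*(u + 2)*(u - 2)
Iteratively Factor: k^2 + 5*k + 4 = (k + 1)*(k + 4)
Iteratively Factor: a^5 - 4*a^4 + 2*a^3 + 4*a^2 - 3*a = (a)*(a^4 - 4*a^3 + 2*a^2 + 4*a - 3) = a*(a + 1)*(a^3 - 5*a^2 + 7*a - 3) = a*(a - 3)*(a + 1)*(a^2 - 2*a + 1) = a*(a - 3)*(a - 1)*(a + 1)*(a - 1)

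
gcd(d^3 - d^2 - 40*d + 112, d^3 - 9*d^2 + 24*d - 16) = d^2 - 8*d + 16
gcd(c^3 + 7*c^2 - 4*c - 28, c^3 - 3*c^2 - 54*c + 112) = c^2 + 5*c - 14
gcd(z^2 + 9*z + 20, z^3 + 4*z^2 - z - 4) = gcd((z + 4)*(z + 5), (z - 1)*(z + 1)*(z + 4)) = z + 4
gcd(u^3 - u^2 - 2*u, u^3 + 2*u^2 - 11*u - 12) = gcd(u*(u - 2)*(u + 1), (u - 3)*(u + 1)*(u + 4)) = u + 1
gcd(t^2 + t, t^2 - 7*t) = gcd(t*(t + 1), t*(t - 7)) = t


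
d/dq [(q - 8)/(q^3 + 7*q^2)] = (q*(q + 7) - (q - 8)*(3*q + 14))/(q^3*(q + 7)^2)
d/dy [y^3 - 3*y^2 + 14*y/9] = 3*y^2 - 6*y + 14/9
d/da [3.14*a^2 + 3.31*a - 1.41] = 6.28*a + 3.31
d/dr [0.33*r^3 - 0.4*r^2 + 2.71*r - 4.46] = 0.99*r^2 - 0.8*r + 2.71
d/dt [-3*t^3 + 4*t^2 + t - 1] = -9*t^2 + 8*t + 1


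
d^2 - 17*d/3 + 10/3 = (d - 5)*(d - 2/3)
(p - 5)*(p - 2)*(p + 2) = p^3 - 5*p^2 - 4*p + 20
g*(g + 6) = g^2 + 6*g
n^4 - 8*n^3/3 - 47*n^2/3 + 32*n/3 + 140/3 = (n - 5)*(n - 2)*(n + 2)*(n + 7/3)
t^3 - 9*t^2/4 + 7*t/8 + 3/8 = (t - 3/2)*(t - 1)*(t + 1/4)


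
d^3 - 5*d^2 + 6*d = d*(d - 3)*(d - 2)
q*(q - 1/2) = q^2 - q/2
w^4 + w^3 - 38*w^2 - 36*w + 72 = (w - 6)*(w - 1)*(w + 2)*(w + 6)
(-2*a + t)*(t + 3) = -2*a*t - 6*a + t^2 + 3*t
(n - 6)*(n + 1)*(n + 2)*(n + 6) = n^4 + 3*n^3 - 34*n^2 - 108*n - 72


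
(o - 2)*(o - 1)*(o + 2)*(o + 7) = o^4 + 6*o^3 - 11*o^2 - 24*o + 28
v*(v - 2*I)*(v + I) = v^3 - I*v^2 + 2*v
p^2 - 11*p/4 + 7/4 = (p - 7/4)*(p - 1)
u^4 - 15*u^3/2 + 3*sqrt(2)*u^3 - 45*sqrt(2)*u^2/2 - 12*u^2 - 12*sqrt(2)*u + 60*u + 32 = (u - 8)*(u + 1/2)*(u - sqrt(2))*(u + 4*sqrt(2))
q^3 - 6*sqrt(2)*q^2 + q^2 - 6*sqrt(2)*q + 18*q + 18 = (q + 1)*(q - 3*sqrt(2))^2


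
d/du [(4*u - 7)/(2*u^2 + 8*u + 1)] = 4*(-2*u^2 + 7*u + 15)/(4*u^4 + 32*u^3 + 68*u^2 + 16*u + 1)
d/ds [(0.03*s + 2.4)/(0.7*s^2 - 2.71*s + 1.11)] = (-0.021*s^2 - 3.36*s + 6.5373)/(0.49*s^4 - 3.794*s^3 + 8.8981*s^2 - 6.0162*s + 1.2321)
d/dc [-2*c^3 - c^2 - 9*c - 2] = -6*c^2 - 2*c - 9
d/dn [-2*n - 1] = -2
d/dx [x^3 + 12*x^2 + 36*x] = 3*x^2 + 24*x + 36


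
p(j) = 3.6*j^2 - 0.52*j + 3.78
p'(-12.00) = -86.92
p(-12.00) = 528.42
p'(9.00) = 64.28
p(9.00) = 290.70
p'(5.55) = 39.44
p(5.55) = 111.78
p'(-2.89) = -21.33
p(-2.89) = 35.35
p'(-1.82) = -13.62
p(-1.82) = 16.65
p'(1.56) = 10.71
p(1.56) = 11.73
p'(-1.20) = -9.16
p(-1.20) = 9.59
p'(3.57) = 25.18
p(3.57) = 47.81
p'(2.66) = 18.63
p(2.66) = 27.87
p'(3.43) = 24.18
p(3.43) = 44.35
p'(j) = 7.2*j - 0.52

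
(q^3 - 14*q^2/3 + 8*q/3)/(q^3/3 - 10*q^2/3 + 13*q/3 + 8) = q*(3*q^2 - 14*q + 8)/(q^3 - 10*q^2 + 13*q + 24)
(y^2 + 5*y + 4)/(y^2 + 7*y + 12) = (y + 1)/(y + 3)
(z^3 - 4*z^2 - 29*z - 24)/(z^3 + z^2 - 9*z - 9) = (z - 8)/(z - 3)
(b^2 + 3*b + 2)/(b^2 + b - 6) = (b^2 + 3*b + 2)/(b^2 + b - 6)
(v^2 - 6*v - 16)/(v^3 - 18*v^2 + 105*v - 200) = (v + 2)/(v^2 - 10*v + 25)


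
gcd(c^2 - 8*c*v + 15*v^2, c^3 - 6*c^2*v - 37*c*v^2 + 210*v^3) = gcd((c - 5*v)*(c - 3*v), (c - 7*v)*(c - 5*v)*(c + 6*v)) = -c + 5*v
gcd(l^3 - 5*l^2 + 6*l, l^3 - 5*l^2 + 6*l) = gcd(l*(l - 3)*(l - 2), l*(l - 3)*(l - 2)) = l^3 - 5*l^2 + 6*l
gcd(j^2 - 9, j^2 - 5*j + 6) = j - 3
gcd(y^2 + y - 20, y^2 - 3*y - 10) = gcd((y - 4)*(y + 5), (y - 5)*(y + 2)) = 1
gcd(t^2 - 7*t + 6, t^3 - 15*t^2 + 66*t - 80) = 1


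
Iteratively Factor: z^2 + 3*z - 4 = (z - 1)*(z + 4)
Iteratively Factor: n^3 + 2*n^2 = (n)*(n^2 + 2*n) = n*(n + 2)*(n)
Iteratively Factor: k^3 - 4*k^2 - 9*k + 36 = (k + 3)*(k^2 - 7*k + 12) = (k - 4)*(k + 3)*(k - 3)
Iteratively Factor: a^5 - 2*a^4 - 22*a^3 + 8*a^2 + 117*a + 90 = (a + 2)*(a^4 - 4*a^3 - 14*a^2 + 36*a + 45) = (a + 2)*(a + 3)*(a^3 - 7*a^2 + 7*a + 15) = (a - 3)*(a + 2)*(a + 3)*(a^2 - 4*a - 5) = (a - 3)*(a + 1)*(a + 2)*(a + 3)*(a - 5)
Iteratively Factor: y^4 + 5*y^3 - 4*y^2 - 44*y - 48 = (y + 4)*(y^3 + y^2 - 8*y - 12) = (y - 3)*(y + 4)*(y^2 + 4*y + 4) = (y - 3)*(y + 2)*(y + 4)*(y + 2)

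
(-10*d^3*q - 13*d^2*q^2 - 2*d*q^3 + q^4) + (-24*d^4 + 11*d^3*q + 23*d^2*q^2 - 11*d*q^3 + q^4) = -24*d^4 + d^3*q + 10*d^2*q^2 - 13*d*q^3 + 2*q^4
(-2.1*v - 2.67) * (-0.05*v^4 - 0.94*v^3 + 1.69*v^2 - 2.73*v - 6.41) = 0.105*v^5 + 2.1075*v^4 - 1.0392*v^3 + 1.2207*v^2 + 20.7501*v + 17.1147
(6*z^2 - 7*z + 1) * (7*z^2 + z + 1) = 42*z^4 - 43*z^3 + 6*z^2 - 6*z + 1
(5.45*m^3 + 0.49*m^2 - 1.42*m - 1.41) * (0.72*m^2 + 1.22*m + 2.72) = 3.924*m^5 + 7.0018*m^4 + 14.3994*m^3 - 1.4148*m^2 - 5.5826*m - 3.8352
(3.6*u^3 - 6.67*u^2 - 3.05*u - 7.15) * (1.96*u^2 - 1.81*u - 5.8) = 7.056*u^5 - 19.5892*u^4 - 14.7853*u^3 + 30.1925*u^2 + 30.6315*u + 41.47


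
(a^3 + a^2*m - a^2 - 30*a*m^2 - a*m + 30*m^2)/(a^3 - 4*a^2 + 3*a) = (a^2 + a*m - 30*m^2)/(a*(a - 3))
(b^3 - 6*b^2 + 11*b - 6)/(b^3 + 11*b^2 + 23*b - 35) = (b^2 - 5*b + 6)/(b^2 + 12*b + 35)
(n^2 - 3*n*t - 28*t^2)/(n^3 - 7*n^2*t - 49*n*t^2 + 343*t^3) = (-n - 4*t)/(-n^2 + 49*t^2)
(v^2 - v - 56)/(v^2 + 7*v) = (v - 8)/v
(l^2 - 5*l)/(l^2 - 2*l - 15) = l/(l + 3)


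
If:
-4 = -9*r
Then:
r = 4/9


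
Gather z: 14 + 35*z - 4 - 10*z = 25*z + 10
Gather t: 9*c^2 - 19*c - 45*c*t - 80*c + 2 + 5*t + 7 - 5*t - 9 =9*c^2 - 45*c*t - 99*c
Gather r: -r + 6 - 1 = 5 - r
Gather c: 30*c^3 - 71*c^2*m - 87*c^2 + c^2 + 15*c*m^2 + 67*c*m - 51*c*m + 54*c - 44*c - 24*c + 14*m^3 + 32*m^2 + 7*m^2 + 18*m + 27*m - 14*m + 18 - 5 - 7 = 30*c^3 + c^2*(-71*m - 86) + c*(15*m^2 + 16*m - 14) + 14*m^3 + 39*m^2 + 31*m + 6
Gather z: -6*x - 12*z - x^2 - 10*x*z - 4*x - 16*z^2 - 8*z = -x^2 - 10*x - 16*z^2 + z*(-10*x - 20)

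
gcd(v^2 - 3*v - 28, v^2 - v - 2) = 1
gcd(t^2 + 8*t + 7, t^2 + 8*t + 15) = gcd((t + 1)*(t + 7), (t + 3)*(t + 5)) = 1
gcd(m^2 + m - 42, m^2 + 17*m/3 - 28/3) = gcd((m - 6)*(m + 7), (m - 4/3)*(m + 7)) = m + 7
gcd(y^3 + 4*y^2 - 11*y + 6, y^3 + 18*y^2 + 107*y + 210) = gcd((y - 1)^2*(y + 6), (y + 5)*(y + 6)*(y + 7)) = y + 6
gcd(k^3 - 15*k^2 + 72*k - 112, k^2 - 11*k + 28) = k^2 - 11*k + 28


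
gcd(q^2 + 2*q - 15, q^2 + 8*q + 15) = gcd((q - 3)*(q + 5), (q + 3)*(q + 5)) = q + 5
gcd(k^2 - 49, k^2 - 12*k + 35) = k - 7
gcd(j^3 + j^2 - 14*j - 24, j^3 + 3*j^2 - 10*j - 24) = j + 2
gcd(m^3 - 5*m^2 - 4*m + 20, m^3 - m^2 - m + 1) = 1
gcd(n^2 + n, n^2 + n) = n^2 + n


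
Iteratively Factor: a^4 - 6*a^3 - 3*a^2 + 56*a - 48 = (a - 4)*(a^3 - 2*a^2 - 11*a + 12) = (a - 4)*(a + 3)*(a^2 - 5*a + 4) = (a - 4)*(a - 1)*(a + 3)*(a - 4)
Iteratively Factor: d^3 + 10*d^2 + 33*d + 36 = (d + 3)*(d^2 + 7*d + 12) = (d + 3)*(d + 4)*(d + 3)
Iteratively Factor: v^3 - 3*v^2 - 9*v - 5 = (v + 1)*(v^2 - 4*v - 5) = (v + 1)^2*(v - 5)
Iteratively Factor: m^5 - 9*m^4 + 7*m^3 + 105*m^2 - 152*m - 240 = (m + 1)*(m^4 - 10*m^3 + 17*m^2 + 88*m - 240) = (m - 4)*(m + 1)*(m^3 - 6*m^2 - 7*m + 60) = (m - 4)^2*(m + 1)*(m^2 - 2*m - 15) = (m - 4)^2*(m + 1)*(m + 3)*(m - 5)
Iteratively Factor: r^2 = (r)*(r)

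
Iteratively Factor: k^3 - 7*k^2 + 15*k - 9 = (k - 3)*(k^2 - 4*k + 3) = (k - 3)^2*(k - 1)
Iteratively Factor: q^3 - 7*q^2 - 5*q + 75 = (q - 5)*(q^2 - 2*q - 15) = (q - 5)*(q + 3)*(q - 5)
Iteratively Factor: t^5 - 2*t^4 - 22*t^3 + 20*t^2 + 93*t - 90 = (t + 3)*(t^4 - 5*t^3 - 7*t^2 + 41*t - 30) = (t + 3)^2*(t^3 - 8*t^2 + 17*t - 10) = (t - 1)*(t + 3)^2*(t^2 - 7*t + 10) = (t - 2)*(t - 1)*(t + 3)^2*(t - 5)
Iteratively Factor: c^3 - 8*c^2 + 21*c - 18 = (c - 3)*(c^2 - 5*c + 6) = (c - 3)^2*(c - 2)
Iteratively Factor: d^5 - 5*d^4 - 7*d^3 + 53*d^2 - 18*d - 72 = (d + 3)*(d^4 - 8*d^3 + 17*d^2 + 2*d - 24) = (d + 1)*(d + 3)*(d^3 - 9*d^2 + 26*d - 24) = (d - 2)*(d + 1)*(d + 3)*(d^2 - 7*d + 12) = (d - 3)*(d - 2)*(d + 1)*(d + 3)*(d - 4)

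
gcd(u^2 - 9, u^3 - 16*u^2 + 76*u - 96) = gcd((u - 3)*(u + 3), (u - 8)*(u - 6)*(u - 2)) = 1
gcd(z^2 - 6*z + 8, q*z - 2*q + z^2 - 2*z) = z - 2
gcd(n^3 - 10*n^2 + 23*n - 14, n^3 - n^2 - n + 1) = n - 1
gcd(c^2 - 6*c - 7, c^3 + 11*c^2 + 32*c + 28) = 1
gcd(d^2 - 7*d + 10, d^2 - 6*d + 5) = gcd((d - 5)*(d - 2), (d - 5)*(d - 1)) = d - 5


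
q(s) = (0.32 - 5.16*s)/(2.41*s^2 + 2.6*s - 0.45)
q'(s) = (0.32 - 5.16*s)*(-4.82*s - 2.6)/(2.41*s^2 + 2.6*s - 0.45)^2 - 5.16/(2.41*s^2 + 2.6*s - 0.45)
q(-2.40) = 1.77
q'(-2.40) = 1.49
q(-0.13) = -1.33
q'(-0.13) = 3.40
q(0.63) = -1.37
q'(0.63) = 1.19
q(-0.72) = -3.76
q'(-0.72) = 7.86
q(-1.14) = -22.00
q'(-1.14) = 244.14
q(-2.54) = 1.58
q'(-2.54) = 1.19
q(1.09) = -1.01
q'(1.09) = 0.53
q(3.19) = -0.50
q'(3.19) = 0.12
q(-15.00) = 0.15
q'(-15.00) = 0.01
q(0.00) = -0.71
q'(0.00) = 7.36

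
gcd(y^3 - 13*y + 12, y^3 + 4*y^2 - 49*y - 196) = y + 4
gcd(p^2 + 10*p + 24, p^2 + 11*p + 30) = p + 6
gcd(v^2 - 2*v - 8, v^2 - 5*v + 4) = v - 4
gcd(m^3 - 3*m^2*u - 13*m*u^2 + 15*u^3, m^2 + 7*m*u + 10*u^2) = 1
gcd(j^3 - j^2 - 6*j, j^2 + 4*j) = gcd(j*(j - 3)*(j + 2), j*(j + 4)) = j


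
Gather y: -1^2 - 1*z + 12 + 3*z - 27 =2*z - 16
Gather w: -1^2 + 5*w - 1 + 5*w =10*w - 2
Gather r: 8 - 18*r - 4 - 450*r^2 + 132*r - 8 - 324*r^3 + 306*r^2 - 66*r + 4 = -324*r^3 - 144*r^2 + 48*r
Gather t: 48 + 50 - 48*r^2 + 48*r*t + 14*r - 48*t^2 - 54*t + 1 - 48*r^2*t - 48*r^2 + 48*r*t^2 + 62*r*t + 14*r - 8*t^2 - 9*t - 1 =-96*r^2 + 28*r + t^2*(48*r - 56) + t*(-48*r^2 + 110*r - 63) + 98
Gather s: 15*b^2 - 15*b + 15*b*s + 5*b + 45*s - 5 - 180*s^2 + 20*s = 15*b^2 - 10*b - 180*s^2 + s*(15*b + 65) - 5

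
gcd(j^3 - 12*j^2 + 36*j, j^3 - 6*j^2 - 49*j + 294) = j - 6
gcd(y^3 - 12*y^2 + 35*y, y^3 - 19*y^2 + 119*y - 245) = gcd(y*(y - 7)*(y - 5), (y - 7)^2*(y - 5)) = y^2 - 12*y + 35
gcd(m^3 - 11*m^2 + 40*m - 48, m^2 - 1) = 1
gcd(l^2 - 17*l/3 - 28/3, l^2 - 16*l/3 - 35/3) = l - 7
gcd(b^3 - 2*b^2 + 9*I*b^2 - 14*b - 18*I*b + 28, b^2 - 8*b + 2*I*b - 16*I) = b + 2*I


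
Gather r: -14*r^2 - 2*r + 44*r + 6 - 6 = -14*r^2 + 42*r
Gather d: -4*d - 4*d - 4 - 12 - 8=-8*d - 24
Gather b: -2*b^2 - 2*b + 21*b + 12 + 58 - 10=-2*b^2 + 19*b + 60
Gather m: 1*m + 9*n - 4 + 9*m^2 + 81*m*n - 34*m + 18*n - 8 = 9*m^2 + m*(81*n - 33) + 27*n - 12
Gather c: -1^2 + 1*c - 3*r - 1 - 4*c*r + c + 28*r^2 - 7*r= c*(2 - 4*r) + 28*r^2 - 10*r - 2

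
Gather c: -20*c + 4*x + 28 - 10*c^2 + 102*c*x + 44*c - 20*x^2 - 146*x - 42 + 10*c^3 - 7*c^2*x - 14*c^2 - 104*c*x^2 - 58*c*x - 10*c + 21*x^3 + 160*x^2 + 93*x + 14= 10*c^3 + c^2*(-7*x - 24) + c*(-104*x^2 + 44*x + 14) + 21*x^3 + 140*x^2 - 49*x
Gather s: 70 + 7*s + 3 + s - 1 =8*s + 72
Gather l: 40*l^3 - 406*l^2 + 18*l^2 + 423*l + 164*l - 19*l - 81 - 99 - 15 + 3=40*l^3 - 388*l^2 + 568*l - 192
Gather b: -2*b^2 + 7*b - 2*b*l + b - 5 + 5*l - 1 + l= -2*b^2 + b*(8 - 2*l) + 6*l - 6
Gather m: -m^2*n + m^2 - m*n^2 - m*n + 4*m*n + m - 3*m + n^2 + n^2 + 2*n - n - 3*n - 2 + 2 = m^2*(1 - n) + m*(-n^2 + 3*n - 2) + 2*n^2 - 2*n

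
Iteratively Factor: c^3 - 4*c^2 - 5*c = (c)*(c^2 - 4*c - 5) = c*(c + 1)*(c - 5)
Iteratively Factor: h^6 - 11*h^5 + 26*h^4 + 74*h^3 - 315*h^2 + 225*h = (h - 5)*(h^5 - 6*h^4 - 4*h^3 + 54*h^2 - 45*h) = h*(h - 5)*(h^4 - 6*h^3 - 4*h^2 + 54*h - 45) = h*(h - 5)*(h + 3)*(h^3 - 9*h^2 + 23*h - 15) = h*(h - 5)^2*(h + 3)*(h^2 - 4*h + 3) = h*(h - 5)^2*(h - 1)*(h + 3)*(h - 3)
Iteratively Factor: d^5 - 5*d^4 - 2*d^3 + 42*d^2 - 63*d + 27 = (d - 1)*(d^4 - 4*d^3 - 6*d^2 + 36*d - 27) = (d - 3)*(d - 1)*(d^3 - d^2 - 9*d + 9) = (d - 3)^2*(d - 1)*(d^2 + 2*d - 3) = (d - 3)^2*(d - 1)^2*(d + 3)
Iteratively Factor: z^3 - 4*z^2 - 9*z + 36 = (z + 3)*(z^2 - 7*z + 12) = (z - 4)*(z + 3)*(z - 3)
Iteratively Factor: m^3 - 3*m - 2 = (m - 2)*(m^2 + 2*m + 1) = (m - 2)*(m + 1)*(m + 1)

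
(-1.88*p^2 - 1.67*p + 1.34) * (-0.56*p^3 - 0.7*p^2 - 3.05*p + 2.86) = 1.0528*p^5 + 2.2512*p^4 + 6.1526*p^3 - 1.2213*p^2 - 8.8632*p + 3.8324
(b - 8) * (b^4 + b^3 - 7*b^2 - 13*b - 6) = b^5 - 7*b^4 - 15*b^3 + 43*b^2 + 98*b + 48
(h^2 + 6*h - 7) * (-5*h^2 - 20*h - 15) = -5*h^4 - 50*h^3 - 100*h^2 + 50*h + 105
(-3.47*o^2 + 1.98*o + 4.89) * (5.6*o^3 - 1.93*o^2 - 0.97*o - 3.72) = -19.432*o^5 + 17.7851*o^4 + 26.9285*o^3 + 1.5501*o^2 - 12.1089*o - 18.1908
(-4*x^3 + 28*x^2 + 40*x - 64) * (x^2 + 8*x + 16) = -4*x^5 - 4*x^4 + 200*x^3 + 704*x^2 + 128*x - 1024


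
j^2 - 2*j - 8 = (j - 4)*(j + 2)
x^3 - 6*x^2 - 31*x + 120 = (x - 8)*(x - 3)*(x + 5)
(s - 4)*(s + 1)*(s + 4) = s^3 + s^2 - 16*s - 16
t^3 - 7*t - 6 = (t - 3)*(t + 1)*(t + 2)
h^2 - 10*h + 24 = (h - 6)*(h - 4)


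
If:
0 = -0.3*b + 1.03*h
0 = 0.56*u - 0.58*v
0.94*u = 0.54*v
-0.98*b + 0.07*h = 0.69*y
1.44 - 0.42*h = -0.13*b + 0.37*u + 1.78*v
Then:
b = -187.75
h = -54.68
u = 0.00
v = 0.00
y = 261.11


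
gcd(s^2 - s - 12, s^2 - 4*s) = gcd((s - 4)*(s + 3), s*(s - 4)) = s - 4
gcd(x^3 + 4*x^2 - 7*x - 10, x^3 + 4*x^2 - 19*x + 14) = x - 2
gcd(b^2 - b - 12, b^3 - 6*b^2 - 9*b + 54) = b + 3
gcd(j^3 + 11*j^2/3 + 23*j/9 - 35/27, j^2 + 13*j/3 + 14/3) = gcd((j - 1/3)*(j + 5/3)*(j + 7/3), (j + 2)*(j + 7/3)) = j + 7/3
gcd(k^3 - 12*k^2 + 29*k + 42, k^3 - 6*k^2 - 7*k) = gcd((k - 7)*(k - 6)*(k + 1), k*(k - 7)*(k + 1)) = k^2 - 6*k - 7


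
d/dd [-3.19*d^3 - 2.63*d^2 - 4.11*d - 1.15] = -9.57*d^2 - 5.26*d - 4.11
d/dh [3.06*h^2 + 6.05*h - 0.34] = 6.12*h + 6.05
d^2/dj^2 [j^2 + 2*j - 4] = 2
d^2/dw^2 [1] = 0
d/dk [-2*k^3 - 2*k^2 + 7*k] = -6*k^2 - 4*k + 7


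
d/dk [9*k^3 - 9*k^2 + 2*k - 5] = 27*k^2 - 18*k + 2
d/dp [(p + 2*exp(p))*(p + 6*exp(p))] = 8*p*exp(p) + 2*p + 24*exp(2*p) + 8*exp(p)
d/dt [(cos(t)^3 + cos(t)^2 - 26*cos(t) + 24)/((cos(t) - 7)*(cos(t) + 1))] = (-cos(t)^4 + 12*cos(t)^3 + cos(t)^2 + 62*cos(t) - 326)*sin(t)/((cos(t) - 7)^2*(cos(t) + 1)^2)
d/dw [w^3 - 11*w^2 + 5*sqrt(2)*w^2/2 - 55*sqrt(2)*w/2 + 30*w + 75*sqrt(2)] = 3*w^2 - 22*w + 5*sqrt(2)*w - 55*sqrt(2)/2 + 30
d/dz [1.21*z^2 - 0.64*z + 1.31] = 2.42*z - 0.64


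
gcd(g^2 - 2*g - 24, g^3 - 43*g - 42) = 1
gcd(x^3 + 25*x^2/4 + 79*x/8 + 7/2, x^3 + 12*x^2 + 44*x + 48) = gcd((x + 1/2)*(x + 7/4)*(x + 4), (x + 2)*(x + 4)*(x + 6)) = x + 4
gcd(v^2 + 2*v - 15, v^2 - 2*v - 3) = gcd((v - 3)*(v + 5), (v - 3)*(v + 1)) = v - 3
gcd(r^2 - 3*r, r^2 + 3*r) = r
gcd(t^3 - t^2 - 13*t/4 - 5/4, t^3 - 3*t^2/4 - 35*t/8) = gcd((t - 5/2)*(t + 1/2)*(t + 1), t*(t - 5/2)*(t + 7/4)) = t - 5/2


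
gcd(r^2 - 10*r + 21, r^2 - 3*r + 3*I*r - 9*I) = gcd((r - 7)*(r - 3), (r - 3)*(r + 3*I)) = r - 3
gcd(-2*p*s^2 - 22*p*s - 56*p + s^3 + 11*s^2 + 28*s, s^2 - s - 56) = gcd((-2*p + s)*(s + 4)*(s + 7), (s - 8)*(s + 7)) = s + 7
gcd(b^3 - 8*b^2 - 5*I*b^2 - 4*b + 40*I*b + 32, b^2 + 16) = b - 4*I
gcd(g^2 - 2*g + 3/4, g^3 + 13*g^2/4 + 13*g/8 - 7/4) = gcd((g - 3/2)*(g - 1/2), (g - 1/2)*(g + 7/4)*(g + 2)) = g - 1/2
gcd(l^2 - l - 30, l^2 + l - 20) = l + 5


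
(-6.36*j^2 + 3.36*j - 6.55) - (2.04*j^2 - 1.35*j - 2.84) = -8.4*j^2 + 4.71*j - 3.71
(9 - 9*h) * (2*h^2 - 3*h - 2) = -18*h^3 + 45*h^2 - 9*h - 18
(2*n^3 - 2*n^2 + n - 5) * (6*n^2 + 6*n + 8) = 12*n^5 + 10*n^3 - 40*n^2 - 22*n - 40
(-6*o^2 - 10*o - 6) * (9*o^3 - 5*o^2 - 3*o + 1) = -54*o^5 - 60*o^4 + 14*o^3 + 54*o^2 + 8*o - 6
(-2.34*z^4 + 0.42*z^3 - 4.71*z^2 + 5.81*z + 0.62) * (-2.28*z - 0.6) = 5.3352*z^5 + 0.4464*z^4 + 10.4868*z^3 - 10.4208*z^2 - 4.8996*z - 0.372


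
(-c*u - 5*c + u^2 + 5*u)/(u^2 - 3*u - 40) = (-c + u)/(u - 8)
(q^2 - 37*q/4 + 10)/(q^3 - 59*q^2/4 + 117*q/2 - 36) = (4*q - 5)/(4*q^2 - 27*q + 18)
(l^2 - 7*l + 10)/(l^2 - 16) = (l^2 - 7*l + 10)/(l^2 - 16)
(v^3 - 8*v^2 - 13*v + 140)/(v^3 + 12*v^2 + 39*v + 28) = (v^2 - 12*v + 35)/(v^2 + 8*v + 7)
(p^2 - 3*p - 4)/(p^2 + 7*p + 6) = (p - 4)/(p + 6)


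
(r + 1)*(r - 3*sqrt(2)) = r^2 - 3*sqrt(2)*r + r - 3*sqrt(2)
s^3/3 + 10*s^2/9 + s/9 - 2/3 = (s/3 + 1/3)*(s - 2/3)*(s + 3)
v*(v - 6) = v^2 - 6*v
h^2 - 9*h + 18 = (h - 6)*(h - 3)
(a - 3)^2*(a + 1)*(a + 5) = a^4 - 22*a^2 + 24*a + 45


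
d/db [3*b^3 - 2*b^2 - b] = 9*b^2 - 4*b - 1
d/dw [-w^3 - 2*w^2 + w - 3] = -3*w^2 - 4*w + 1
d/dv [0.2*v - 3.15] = 0.200000000000000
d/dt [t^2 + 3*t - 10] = 2*t + 3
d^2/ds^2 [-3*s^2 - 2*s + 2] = -6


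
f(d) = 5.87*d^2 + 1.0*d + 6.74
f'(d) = 11.74*d + 1.0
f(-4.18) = 105.12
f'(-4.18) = -48.07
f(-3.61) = 79.63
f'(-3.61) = -41.38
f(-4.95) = 145.62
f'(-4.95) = -57.11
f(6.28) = 244.52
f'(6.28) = 74.73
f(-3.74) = 85.11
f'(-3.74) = -42.91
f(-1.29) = 15.22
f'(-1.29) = -14.14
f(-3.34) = 68.88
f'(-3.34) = -38.21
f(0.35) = 7.81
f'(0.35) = 5.11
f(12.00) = 864.02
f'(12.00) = 141.88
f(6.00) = 224.06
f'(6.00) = 71.44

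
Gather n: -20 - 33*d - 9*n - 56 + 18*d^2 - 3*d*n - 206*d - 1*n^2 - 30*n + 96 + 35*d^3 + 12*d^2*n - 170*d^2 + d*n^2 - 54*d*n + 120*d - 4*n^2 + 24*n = 35*d^3 - 152*d^2 - 119*d + n^2*(d - 5) + n*(12*d^2 - 57*d - 15) + 20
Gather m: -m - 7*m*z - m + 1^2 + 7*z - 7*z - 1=m*(-7*z - 2)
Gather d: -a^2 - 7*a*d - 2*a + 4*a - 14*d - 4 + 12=-a^2 + 2*a + d*(-7*a - 14) + 8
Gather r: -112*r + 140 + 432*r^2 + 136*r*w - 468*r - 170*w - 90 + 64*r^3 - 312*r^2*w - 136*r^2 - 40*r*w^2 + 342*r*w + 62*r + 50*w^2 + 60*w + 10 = 64*r^3 + r^2*(296 - 312*w) + r*(-40*w^2 + 478*w - 518) + 50*w^2 - 110*w + 60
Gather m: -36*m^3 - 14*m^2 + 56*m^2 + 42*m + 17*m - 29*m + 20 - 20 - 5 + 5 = -36*m^3 + 42*m^2 + 30*m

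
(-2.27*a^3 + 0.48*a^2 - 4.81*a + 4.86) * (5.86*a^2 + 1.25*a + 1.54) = -13.3022*a^5 - 0.0246999999999997*a^4 - 31.0824*a^3 + 23.2063*a^2 - 1.3324*a + 7.4844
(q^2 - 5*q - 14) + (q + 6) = q^2 - 4*q - 8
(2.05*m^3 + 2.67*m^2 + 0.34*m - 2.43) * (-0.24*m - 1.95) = -0.492*m^4 - 4.6383*m^3 - 5.2881*m^2 - 0.0798*m + 4.7385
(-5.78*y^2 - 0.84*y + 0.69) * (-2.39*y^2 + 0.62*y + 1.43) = 13.8142*y^4 - 1.576*y^3 - 10.4353*y^2 - 0.7734*y + 0.9867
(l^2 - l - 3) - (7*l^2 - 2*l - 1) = -6*l^2 + l - 2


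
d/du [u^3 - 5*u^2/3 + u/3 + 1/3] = 3*u^2 - 10*u/3 + 1/3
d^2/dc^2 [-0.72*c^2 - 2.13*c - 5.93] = -1.44000000000000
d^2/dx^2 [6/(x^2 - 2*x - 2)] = 12*(x^2 - 2*x - 4*(x - 1)^2 - 2)/(-x^2 + 2*x + 2)^3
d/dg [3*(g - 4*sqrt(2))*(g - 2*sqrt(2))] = 6*g - 18*sqrt(2)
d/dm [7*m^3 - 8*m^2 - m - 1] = 21*m^2 - 16*m - 1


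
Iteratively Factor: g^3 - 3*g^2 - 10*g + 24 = (g - 2)*(g^2 - g - 12) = (g - 2)*(g + 3)*(g - 4)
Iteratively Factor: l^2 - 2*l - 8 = (l + 2)*(l - 4)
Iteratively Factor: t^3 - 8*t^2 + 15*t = (t - 3)*(t^2 - 5*t) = t*(t - 3)*(t - 5)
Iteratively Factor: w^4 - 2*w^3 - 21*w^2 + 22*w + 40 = (w + 4)*(w^3 - 6*w^2 + 3*w + 10) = (w + 1)*(w + 4)*(w^2 - 7*w + 10) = (w - 5)*(w + 1)*(w + 4)*(w - 2)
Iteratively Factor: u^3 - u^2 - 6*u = (u + 2)*(u^2 - 3*u) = (u - 3)*(u + 2)*(u)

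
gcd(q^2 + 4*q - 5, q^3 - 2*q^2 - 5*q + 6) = q - 1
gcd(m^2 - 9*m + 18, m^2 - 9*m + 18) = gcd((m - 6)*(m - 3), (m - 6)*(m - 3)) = m^2 - 9*m + 18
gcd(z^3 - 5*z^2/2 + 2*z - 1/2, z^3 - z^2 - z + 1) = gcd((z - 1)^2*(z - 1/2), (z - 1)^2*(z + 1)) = z^2 - 2*z + 1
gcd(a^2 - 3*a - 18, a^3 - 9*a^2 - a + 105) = a + 3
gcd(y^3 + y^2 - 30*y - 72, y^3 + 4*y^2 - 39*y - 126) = y^2 - 3*y - 18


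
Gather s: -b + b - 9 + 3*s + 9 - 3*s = 0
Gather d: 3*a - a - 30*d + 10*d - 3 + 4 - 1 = 2*a - 20*d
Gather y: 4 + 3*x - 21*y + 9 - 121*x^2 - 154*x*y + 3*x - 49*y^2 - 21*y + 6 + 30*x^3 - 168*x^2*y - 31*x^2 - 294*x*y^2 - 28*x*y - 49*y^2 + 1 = 30*x^3 - 152*x^2 + 6*x + y^2*(-294*x - 98) + y*(-168*x^2 - 182*x - 42) + 20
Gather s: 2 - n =2 - n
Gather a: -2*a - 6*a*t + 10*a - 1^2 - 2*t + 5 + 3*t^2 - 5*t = a*(8 - 6*t) + 3*t^2 - 7*t + 4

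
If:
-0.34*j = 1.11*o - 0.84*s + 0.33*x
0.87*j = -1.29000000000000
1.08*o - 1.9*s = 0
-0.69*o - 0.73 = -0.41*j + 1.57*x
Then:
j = -1.48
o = 1.61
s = 0.92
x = -1.56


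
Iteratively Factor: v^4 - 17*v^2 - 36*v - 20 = (v - 5)*(v^3 + 5*v^2 + 8*v + 4) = (v - 5)*(v + 2)*(v^2 + 3*v + 2) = (v - 5)*(v + 1)*(v + 2)*(v + 2)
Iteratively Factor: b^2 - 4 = (b - 2)*(b + 2)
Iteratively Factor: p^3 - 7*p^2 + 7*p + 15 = (p - 5)*(p^2 - 2*p - 3) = (p - 5)*(p - 3)*(p + 1)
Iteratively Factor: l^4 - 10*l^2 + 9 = (l + 3)*(l^3 - 3*l^2 - l + 3) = (l - 1)*(l + 3)*(l^2 - 2*l - 3) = (l - 3)*(l - 1)*(l + 3)*(l + 1)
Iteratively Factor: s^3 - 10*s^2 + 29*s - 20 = (s - 4)*(s^2 - 6*s + 5) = (s - 4)*(s - 1)*(s - 5)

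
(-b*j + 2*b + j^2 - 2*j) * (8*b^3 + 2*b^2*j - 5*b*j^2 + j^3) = -8*b^4*j + 16*b^4 + 6*b^3*j^2 - 12*b^3*j + 7*b^2*j^3 - 14*b^2*j^2 - 6*b*j^4 + 12*b*j^3 + j^5 - 2*j^4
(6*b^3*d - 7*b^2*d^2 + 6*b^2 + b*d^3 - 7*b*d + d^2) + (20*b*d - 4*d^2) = 6*b^3*d - 7*b^2*d^2 + 6*b^2 + b*d^3 + 13*b*d - 3*d^2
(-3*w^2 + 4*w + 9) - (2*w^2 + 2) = -5*w^2 + 4*w + 7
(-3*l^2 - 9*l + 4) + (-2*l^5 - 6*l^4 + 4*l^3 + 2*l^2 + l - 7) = -2*l^5 - 6*l^4 + 4*l^3 - l^2 - 8*l - 3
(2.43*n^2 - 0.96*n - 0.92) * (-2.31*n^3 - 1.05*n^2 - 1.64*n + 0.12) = -5.6133*n^5 - 0.3339*n^4 - 0.852*n^3 + 2.832*n^2 + 1.3936*n - 0.1104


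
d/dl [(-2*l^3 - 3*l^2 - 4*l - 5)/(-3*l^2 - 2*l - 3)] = 2*(3*l^4 + 4*l^3 + 6*l^2 - 6*l + 1)/(9*l^4 + 12*l^3 + 22*l^2 + 12*l + 9)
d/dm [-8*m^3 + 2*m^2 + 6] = 4*m*(1 - 6*m)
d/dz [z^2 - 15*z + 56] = 2*z - 15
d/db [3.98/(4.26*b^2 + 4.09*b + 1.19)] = (-33.9096*b - 16.2782)/(4.26*b^2 + 4.09*b + 1.19)^2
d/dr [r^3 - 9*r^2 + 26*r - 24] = 3*r^2 - 18*r + 26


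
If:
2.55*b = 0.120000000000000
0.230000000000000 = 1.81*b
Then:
No Solution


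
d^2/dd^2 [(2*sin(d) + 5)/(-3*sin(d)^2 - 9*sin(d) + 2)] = (18*sin(d)^5 + 126*sin(d)^4 + 441*sin(d)^3 + 291*sin(d)^2 - 784*sin(d) - 942)/(3*sin(d)^2 + 9*sin(d) - 2)^3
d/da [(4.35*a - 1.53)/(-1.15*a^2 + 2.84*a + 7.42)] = (5.0025*a^2 - 3.519*a + 36.6222)/(1.3225*a^4 - 6.532*a^3 - 9.0004*a^2 + 42.1456*a + 55.0564)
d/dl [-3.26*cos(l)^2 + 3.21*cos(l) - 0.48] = (6.52*cos(l) - 3.21)*sin(l)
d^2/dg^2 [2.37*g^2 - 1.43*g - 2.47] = 4.74000000000000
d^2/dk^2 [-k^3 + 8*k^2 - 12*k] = 16 - 6*k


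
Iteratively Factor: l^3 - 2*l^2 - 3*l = (l + 1)*(l^2 - 3*l) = l*(l + 1)*(l - 3)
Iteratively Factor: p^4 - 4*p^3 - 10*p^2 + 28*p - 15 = (p - 5)*(p^3 + p^2 - 5*p + 3) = (p - 5)*(p + 3)*(p^2 - 2*p + 1) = (p - 5)*(p - 1)*(p + 3)*(p - 1)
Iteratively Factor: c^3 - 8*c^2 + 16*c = (c)*(c^2 - 8*c + 16) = c*(c - 4)*(c - 4)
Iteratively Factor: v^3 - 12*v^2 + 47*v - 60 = (v - 4)*(v^2 - 8*v + 15) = (v - 5)*(v - 4)*(v - 3)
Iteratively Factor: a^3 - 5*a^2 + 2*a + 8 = (a - 2)*(a^2 - 3*a - 4) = (a - 2)*(a + 1)*(a - 4)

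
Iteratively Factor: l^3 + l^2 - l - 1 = (l - 1)*(l^2 + 2*l + 1) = (l - 1)*(l + 1)*(l + 1)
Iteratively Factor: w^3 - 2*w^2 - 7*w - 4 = (w - 4)*(w^2 + 2*w + 1) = (w - 4)*(w + 1)*(w + 1)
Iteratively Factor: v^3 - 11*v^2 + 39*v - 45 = (v - 5)*(v^2 - 6*v + 9) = (v - 5)*(v - 3)*(v - 3)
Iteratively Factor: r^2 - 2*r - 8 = (r + 2)*(r - 4)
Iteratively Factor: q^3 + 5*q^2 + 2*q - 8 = (q - 1)*(q^2 + 6*q + 8) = (q - 1)*(q + 4)*(q + 2)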